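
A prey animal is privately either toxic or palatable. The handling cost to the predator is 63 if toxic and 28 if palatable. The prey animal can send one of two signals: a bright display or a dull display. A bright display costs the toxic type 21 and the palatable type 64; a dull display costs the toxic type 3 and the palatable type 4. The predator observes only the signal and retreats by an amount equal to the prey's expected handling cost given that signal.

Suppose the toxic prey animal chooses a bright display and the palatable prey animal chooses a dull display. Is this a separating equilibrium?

If types separate, bright display earns payment 63 and dull display earns 28.
Toxic: bright display gives 63 − 21 = 42; dull display gives 28 − 3 = 25. No deviation. ✓
Palatable: dull display gives 28 − 4 = 24; bright display gives 63 − 64 = -1. No deviation. ✓
Both incentive constraints hold.

Yes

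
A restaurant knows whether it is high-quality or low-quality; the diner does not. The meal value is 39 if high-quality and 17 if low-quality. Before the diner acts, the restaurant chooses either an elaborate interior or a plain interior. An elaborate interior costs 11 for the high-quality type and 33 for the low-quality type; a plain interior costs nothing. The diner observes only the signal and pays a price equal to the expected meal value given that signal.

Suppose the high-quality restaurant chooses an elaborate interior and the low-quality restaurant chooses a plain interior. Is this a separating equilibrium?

Yes

Under separation the diner infers type exactly: elaborate interior → high-quality (pays 39), plain interior → low-quality (pays 17).
High-quality: elaborate interior gives 39 − 11 = 28; plain interior gives 17 − 0 = 17. No deviation. ✓
Low-quality: plain interior gives 17 − 0 = 17; elaborate interior gives 39 − 33 = 6. No deviation. ✓
Neither type gains from mimicking the other.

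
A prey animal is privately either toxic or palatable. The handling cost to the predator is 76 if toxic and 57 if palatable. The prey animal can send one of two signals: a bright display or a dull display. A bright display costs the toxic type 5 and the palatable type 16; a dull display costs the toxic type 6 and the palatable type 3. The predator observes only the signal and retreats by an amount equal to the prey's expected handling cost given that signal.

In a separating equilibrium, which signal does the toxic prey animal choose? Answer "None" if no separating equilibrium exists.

Try toxic → bright display, palatable → dull display:
  Under separation the predator infers type exactly: bright display → toxic (pays 76), dull display → palatable (pays 57).
  Toxic: bright display gives 76 − 5 = 71; dull display gives 57 − 6 = 51. No deviation. ✓
  Palatable: dull display gives 57 − 3 = 54; bright display gives 76 − 16 = 60. Would deviate. ✗
Try toxic → dull display, palatable → bright display:
  Under separation the predator infers type exactly: dull display → toxic (pays 76), bright display → palatable (pays 57).
  Toxic: dull display gives 76 − 6 = 70; bright display gives 57 − 5 = 52. No deviation. ✓
  Palatable: bright display gives 57 − 16 = 41; dull display gives 76 − 3 = 73. Would deviate. ✗
Neither assignment is incentive-compatible.

None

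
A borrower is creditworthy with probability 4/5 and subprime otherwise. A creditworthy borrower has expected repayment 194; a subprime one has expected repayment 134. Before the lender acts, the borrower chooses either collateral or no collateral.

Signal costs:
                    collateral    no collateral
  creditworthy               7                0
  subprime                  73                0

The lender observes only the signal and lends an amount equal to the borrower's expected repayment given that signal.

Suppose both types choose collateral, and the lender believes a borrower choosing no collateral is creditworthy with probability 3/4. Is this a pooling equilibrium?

No

At the pooled signal (collateral) the lender holds the prior 4/5 and pays 4/5·194 + 1/5·134 = 182. Off-path (no collateral) belief 3/4 gives 3/4·194 + 1/4·134 = 179.
Creditworthy: collateral gives 182 − 7 = 175; no collateral gives 179 − 0 = 179. Deviates. ✗
Subprime: collateral gives 182 − 73 = 109; no collateral gives 179 − 0 = 179. Deviates. ✗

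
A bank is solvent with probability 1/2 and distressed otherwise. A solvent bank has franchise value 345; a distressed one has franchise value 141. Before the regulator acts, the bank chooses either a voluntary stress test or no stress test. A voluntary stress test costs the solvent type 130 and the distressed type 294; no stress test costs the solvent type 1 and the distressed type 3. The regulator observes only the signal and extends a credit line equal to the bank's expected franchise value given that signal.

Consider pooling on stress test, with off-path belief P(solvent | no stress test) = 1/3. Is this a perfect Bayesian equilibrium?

On the equilibrium path (stress test) the regulator holds the prior 1/2 and pays 1/2·345 + 1/2·141 = 243. Off-path (no stress test) belief 1/3 gives 1/3·345 + 2/3·141 = 209.
Solvent: stress test gives 243 − 130 = 113; no stress test gives 209 − 1 = 208. Deviates. ✗
Distressed: stress test gives 243 − 294 = -51; no stress test gives 209 − 3 = 206. Deviates. ✗

No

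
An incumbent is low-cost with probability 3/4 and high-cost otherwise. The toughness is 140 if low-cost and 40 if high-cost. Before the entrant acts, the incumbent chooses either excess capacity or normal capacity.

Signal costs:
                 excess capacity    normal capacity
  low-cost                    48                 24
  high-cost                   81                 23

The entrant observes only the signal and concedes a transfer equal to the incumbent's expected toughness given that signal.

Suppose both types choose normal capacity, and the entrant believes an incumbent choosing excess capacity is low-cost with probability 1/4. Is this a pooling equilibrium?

At the pooled signal (normal capacity) the entrant holds the prior 3/4 and pays 3/4·140 + 1/4·40 = 115. Off-path (excess capacity) belief 1/4 gives 1/4·140 + 3/4·40 = 65.
Low-cost: normal capacity gives 115 − 24 = 91; excess capacity gives 65 − 48 = 17. Stays. ✓
High-cost: normal capacity gives 115 − 23 = 92; excess capacity gives 65 − 81 = -16. Stays. ✓

Yes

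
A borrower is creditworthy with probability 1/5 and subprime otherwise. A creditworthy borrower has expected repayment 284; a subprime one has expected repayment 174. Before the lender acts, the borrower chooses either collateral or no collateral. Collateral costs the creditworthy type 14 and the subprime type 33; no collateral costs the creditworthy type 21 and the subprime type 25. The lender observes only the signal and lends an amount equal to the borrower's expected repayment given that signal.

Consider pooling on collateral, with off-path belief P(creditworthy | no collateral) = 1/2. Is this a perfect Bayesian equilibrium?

On the equilibrium path (collateral) the lender holds the prior 1/5 and pays 1/5·284 + 4/5·174 = 196. Off-path (no collateral) belief 1/2 gives 1/2·284 + 1/2·174 = 229.
Creditworthy: collateral gives 196 − 14 = 182; no collateral gives 229 − 21 = 208. Deviates. ✗
Subprime: collateral gives 196 − 33 = 163; no collateral gives 229 − 25 = 204. Deviates. ✗

No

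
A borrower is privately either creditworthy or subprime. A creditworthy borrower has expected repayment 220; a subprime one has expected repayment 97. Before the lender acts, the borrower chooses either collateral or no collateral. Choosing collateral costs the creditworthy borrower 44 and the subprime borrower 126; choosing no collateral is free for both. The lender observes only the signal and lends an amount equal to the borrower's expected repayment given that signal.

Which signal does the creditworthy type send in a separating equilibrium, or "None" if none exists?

collateral

Try creditworthy → collateral, subprime → no collateral:
  If types separate, collateral earns payment 220 and no collateral earns 97.
  Creditworthy: collateral gives 220 − 44 = 176; no collateral gives 97 − 0 = 97. No deviation. ✓
  Subprime: no collateral gives 97 − 0 = 97; collateral gives 220 − 126 = 94. No deviation. ✓
Both hold — the creditworthy type sends collateral.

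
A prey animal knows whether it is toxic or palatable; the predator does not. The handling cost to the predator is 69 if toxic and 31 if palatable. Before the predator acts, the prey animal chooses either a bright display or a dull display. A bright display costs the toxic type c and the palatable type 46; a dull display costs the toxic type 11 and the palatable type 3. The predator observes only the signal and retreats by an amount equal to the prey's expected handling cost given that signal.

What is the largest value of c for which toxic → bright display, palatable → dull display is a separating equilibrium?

Under separation: bright display → toxic (pays 69); dull display → palatable (pays 31).
Palatable: 31 − 3 = 28 ≥ 69 − 46 = 23. Holds regardless of c. ✓
Toxic: 69 − c ≥ 31 − 11, so c ≤ 69 − 20 = 49.

49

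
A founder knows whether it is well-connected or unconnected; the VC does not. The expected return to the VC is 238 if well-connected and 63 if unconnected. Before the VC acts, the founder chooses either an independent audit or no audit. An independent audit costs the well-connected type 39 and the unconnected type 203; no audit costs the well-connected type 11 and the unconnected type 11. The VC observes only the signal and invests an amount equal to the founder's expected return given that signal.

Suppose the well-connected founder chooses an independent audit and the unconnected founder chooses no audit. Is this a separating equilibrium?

Yes

If types separate, audit earns payment 238 and no audit earns 63.
Well-connected: audit gives 238 − 39 = 199; no audit gives 63 − 11 = 52. No deviation. ✓
Unconnected: no audit gives 63 − 11 = 52; audit gives 238 − 203 = 35. No deviation. ✓
Both incentive constraints hold.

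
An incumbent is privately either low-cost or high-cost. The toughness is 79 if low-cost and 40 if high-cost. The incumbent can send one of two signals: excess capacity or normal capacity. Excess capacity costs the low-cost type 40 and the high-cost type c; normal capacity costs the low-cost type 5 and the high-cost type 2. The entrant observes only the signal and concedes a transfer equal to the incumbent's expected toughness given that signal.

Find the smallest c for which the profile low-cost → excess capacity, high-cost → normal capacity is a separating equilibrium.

41

Under separation: excess capacity → low-cost (pays 79); normal capacity → high-cost (pays 40).
Low-cost: 79 − 40 = 39 ≥ 40 − 5 = 35. Holds regardless of c. ✓
High-cost: 40 − 2 ≥ 79 − c, so c ≥ 79 − 38 = 41.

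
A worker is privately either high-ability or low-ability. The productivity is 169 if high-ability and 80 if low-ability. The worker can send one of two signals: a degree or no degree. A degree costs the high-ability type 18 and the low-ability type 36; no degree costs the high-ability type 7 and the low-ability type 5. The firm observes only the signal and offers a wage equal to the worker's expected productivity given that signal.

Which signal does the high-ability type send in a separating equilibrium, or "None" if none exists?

None

Try high-ability → degree, low-ability → no degree:
  If types separate, degree earns payment 169 and no degree earns 80.
  High-ability: degree gives 169 − 18 = 151; no degree gives 80 − 7 = 73. No deviation. ✓
  Low-ability: no degree gives 80 − 5 = 75; degree gives 169 − 36 = 133. Would deviate. ✗
Try high-ability → no degree, low-ability → degree:
  If types separate, no degree earns payment 169 and degree earns 80.
  High-ability: no degree gives 169 − 7 = 162; degree gives 80 − 18 = 62. No deviation. ✓
  Low-ability: degree gives 80 − 36 = 44; no degree gives 169 − 5 = 164. Would deviate. ✗
Neither assignment is incentive-compatible.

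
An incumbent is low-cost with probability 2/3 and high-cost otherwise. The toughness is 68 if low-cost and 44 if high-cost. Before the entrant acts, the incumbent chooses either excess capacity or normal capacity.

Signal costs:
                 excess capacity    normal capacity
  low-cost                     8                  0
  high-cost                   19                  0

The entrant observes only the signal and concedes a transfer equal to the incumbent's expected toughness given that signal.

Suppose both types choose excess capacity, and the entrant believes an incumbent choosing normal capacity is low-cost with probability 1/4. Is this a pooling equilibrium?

At the pooled signal (excess capacity) the entrant holds the prior 2/3 and pays 2/3·68 + 1/3·44 = 60. Off-path (normal capacity) belief 1/4 gives 1/4·68 + 3/4·44 = 50.
Low-cost: excess capacity gives 60 − 8 = 52; normal capacity gives 50 − 0 = 50. Stays. ✓
High-cost: excess capacity gives 60 − 19 = 41; normal capacity gives 50 − 0 = 50. Deviates. ✗

No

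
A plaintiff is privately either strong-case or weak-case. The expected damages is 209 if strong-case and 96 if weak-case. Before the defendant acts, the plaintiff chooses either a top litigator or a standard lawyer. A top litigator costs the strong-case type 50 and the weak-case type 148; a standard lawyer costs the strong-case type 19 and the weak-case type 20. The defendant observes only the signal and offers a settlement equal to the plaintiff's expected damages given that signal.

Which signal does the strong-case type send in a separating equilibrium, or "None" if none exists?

top litigator

Try strong-case → top litigator, weak-case → standard lawyer:
  Under separation the defendant infers type exactly: top litigator → strong-case (pays 209), standard lawyer → weak-case (pays 96).
  Strong-case: top litigator gives 209 − 50 = 159; standard lawyer gives 96 − 19 = 77. No deviation. ✓
  Weak-case: standard lawyer gives 96 − 20 = 76; top litigator gives 209 − 148 = 61. No deviation. ✓
Both hold — the strong-case type sends top litigator.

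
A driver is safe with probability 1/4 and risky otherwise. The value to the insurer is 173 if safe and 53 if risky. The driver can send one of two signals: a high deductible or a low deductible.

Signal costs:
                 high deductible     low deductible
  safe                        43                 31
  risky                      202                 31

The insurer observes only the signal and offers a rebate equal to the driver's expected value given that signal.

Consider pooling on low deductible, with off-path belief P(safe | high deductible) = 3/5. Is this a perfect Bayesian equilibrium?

At the pooled signal (low deductible) the insurer holds the prior 1/4 and pays 1/4·173 + 3/4·53 = 83. Off-path (high deductible) belief 3/5 gives 3/5·173 + 2/5·53 = 125.
Safe: low deductible gives 83 − 31 = 52; high deductible gives 125 − 43 = 82. Deviates. ✗
Risky: low deductible gives 83 − 31 = 52; high deductible gives 125 − 202 = -77. Stays. ✓

No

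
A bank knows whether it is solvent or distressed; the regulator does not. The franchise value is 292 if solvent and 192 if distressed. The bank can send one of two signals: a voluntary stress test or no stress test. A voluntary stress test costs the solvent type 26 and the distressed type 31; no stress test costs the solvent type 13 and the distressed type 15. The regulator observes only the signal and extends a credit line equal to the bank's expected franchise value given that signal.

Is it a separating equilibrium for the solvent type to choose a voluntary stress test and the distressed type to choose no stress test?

If types separate, stress test earns payment 292 and no stress test earns 192.
Solvent: stress test gives 292 − 26 = 266; no stress test gives 192 − 13 = 179. No deviation. ✓
Distressed: no stress test gives 192 − 15 = 177; stress test gives 292 − 31 = 261. Would deviate. ✗

No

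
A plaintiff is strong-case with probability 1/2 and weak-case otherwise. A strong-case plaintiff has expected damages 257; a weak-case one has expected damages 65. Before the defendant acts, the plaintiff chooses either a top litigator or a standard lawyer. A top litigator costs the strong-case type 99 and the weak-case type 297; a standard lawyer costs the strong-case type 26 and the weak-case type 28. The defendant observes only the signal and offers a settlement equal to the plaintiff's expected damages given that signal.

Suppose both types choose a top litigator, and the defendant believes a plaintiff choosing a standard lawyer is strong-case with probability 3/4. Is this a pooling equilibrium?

No

At the pooled signal (top litigator) the defendant holds the prior 1/2 and pays 1/2·257 + 1/2·65 = 161. Off-path (standard lawyer) belief 3/4 gives 3/4·257 + 1/4·65 = 209.
Strong-case: top litigator gives 161 − 99 = 62; standard lawyer gives 209 − 26 = 183. Deviates. ✗
Weak-case: top litigator gives 161 − 297 = -136; standard lawyer gives 209 − 28 = 181. Deviates. ✗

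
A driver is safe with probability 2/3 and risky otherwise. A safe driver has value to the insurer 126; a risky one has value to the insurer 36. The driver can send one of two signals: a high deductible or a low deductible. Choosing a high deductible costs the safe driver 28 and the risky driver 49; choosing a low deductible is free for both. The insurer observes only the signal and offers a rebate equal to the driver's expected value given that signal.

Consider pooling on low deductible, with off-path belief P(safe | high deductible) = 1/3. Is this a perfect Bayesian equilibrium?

On the equilibrium path (low deductible) the insurer holds the prior 2/3 and pays 2/3·126 + 1/3·36 = 96. Off-path (high deductible) belief 1/3 gives 1/3·126 + 2/3·36 = 66.
Safe: low deductible gives 96 − 0 = 96; high deductible gives 66 − 28 = 38. Stays. ✓
Risky: low deductible gives 96 − 0 = 96; high deductible gives 66 − 49 = 17. Stays. ✓
Beliefs are Bayes-consistent on-path and both types best-respond.

Yes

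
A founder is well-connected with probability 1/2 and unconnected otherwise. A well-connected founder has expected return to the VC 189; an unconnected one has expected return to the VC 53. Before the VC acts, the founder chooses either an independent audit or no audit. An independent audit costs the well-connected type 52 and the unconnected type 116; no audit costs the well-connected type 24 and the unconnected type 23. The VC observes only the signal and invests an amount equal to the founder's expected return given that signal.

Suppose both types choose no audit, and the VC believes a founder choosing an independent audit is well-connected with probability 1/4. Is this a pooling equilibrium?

At the pooled signal (no audit) the VC holds the prior 1/2 and pays 1/2·189 + 1/2·53 = 121. Off-path (audit) belief 1/4 gives 1/4·189 + 3/4·53 = 87.
Well-connected: no audit gives 121 − 24 = 97; audit gives 87 − 52 = 35. Stays. ✓
Unconnected: no audit gives 121 − 23 = 98; audit gives 87 − 116 = -29. Stays. ✓

Yes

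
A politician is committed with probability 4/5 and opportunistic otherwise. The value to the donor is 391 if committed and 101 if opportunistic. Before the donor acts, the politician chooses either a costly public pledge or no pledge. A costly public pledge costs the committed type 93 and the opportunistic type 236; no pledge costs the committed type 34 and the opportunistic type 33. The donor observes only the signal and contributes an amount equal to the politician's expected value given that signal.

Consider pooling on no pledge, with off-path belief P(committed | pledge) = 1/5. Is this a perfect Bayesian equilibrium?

Yes

At the pooled signal (no pledge) the donor holds the prior 4/5 and pays 4/5·391 + 1/5·101 = 333. Off-path (pledge) belief 1/5 gives 1/5·391 + 4/5·101 = 159.
Committed: no pledge gives 333 − 34 = 299; pledge gives 159 − 93 = 66. Stays. ✓
Opportunistic: no pledge gives 333 − 33 = 300; pledge gives 159 − 236 = -77. Stays. ✓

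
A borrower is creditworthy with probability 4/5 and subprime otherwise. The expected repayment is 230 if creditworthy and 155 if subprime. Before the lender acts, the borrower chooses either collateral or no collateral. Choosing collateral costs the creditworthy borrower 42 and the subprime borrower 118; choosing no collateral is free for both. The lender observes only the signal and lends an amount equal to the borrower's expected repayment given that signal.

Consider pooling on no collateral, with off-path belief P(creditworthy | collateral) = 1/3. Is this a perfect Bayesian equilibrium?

Yes

On the equilibrium path (no collateral) the lender holds the prior 4/5 and pays 4/5·230 + 1/5·155 = 215. Off-path (collateral) belief 1/3 gives 1/3·230 + 2/3·155 = 180.
Creditworthy: no collateral gives 215 − 0 = 215; collateral gives 180 − 42 = 138. Stays. ✓
Subprime: no collateral gives 215 − 0 = 215; collateral gives 180 − 118 = 62. Stays. ✓
Beliefs are Bayes-consistent on-path and both types best-respond.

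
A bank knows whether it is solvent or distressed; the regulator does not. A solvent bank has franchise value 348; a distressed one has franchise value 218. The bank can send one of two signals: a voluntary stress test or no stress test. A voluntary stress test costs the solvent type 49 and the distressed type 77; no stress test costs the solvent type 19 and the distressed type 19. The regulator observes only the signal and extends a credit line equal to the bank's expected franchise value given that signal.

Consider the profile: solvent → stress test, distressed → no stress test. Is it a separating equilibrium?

No

If types separate, stress test earns payment 348 and no stress test earns 218.
Solvent: stress test gives 348 − 49 = 299; no stress test gives 218 − 19 = 199. No deviation. ✓
Distressed: no stress test gives 218 − 19 = 199; stress test gives 348 − 77 = 271. Would deviate. ✗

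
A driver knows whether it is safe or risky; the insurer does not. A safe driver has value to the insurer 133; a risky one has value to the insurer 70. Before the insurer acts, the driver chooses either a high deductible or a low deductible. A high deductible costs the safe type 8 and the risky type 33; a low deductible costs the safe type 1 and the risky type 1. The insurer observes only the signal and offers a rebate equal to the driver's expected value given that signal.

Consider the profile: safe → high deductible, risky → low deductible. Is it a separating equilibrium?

No

Under separation the insurer infers type exactly: high deductible → safe (pays 133), low deductible → risky (pays 70).
Safe: high deductible gives 133 − 8 = 125; low deductible gives 70 − 1 = 69. No deviation. ✓
Risky: low deductible gives 70 − 1 = 69; high deductible gives 133 − 33 = 100. Would deviate. ✗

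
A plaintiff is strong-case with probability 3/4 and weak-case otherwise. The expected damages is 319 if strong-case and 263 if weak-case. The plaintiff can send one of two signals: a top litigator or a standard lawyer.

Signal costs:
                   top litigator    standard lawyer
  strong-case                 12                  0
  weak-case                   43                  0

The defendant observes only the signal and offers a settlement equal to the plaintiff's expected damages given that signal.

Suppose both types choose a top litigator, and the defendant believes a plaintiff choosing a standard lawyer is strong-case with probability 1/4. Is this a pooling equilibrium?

On the equilibrium path (top litigator) the defendant holds the prior 3/4 and pays 3/4·319 + 1/4·263 = 305. Off-path (standard lawyer) belief 1/4 gives 1/4·319 + 3/4·263 = 277.
Strong-case: top litigator gives 305 − 12 = 293; standard lawyer gives 277 − 0 = 277. Stays. ✓
Weak-case: top litigator gives 305 − 43 = 262; standard lawyer gives 277 − 0 = 277. Deviates. ✗

No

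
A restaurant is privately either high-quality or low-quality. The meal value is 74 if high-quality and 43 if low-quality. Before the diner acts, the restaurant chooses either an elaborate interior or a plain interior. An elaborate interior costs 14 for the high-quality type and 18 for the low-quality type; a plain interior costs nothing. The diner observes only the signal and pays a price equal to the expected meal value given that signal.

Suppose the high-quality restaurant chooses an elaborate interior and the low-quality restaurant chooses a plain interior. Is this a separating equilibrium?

No

Under separation the diner infers type exactly: elaborate interior → high-quality (pays 74), plain interior → low-quality (pays 43).
High-quality: elaborate interior gives 74 − 14 = 60; plain interior gives 43 − 0 = 43. No deviation. ✓
Low-quality: plain interior gives 43 − 0 = 43; elaborate interior gives 74 − 18 = 56. Would deviate. ✗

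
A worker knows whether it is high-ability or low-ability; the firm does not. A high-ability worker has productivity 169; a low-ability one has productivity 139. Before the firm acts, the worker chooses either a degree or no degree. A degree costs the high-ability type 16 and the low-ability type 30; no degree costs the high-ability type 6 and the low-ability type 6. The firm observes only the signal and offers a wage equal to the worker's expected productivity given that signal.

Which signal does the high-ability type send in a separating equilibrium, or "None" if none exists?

None

Try high-ability → degree, low-ability → no degree:
  Under separation the firm infers type exactly: degree → high-ability (pays 169), no degree → low-ability (pays 139).
  High-ability: degree gives 169 − 16 = 153; no degree gives 139 − 6 = 133. No deviation. ✓
  Low-ability: no degree gives 139 − 6 = 133; degree gives 169 − 30 = 139. Would deviate. ✗
Try high-ability → no degree, low-ability → degree:
  Under separation the firm infers type exactly: no degree → high-ability (pays 169), degree → low-ability (pays 139).
  High-ability: no degree gives 169 − 6 = 163; degree gives 139 − 16 = 123. No deviation. ✓
  Low-ability: degree gives 139 − 30 = 109; no degree gives 169 − 6 = 163. Would deviate. ✗
Neither assignment is incentive-compatible.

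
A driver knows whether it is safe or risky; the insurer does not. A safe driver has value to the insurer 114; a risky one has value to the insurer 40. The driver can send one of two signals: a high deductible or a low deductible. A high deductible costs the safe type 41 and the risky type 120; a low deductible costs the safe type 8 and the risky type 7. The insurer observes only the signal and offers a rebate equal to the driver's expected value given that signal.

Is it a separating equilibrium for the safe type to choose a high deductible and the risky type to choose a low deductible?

Under separation the insurer infers type exactly: high deductible → safe (pays 114), low deductible → risky (pays 40).
Safe: high deductible gives 114 − 41 = 73; low deductible gives 40 − 8 = 32. No deviation. ✓
Risky: low deductible gives 40 − 7 = 33; high deductible gives 114 − 120 = -6. No deviation. ✓
Both incentive constraints hold.

Yes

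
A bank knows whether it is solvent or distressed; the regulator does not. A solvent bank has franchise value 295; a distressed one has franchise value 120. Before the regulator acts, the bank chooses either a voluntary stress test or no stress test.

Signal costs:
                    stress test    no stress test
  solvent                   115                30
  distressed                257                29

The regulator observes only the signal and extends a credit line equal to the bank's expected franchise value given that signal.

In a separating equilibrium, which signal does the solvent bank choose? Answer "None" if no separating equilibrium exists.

stress test

Try solvent → stress test, distressed → no stress test:
  If types separate, stress test earns payment 295 and no stress test earns 120.
  Solvent: stress test gives 295 − 115 = 180; no stress test gives 120 − 30 = 90. No deviation. ✓
  Distressed: no stress test gives 120 − 29 = 91; stress test gives 295 − 257 = 38. No deviation. ✓
Both hold — the solvent type sends stress test.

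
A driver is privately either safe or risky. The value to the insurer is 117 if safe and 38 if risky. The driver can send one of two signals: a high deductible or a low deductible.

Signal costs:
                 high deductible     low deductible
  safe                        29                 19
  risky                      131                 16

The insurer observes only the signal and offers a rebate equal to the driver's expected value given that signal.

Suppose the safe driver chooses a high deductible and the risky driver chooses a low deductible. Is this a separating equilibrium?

Yes

Under separation the insurer infers type exactly: high deductible → safe (pays 117), low deductible → risky (pays 38).
Safe: high deductible gives 117 − 29 = 88; low deductible gives 38 − 19 = 19. No deviation. ✓
Risky: low deductible gives 38 − 16 = 22; high deductible gives 117 − 131 = -14. No deviation. ✓
Both incentive constraints hold.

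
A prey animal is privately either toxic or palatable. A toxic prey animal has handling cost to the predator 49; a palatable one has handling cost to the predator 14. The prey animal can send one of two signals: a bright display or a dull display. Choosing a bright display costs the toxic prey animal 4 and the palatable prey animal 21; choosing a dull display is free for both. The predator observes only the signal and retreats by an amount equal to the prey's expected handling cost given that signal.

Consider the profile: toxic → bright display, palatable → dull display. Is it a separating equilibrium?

No

Under separation the predator infers type exactly: bright display → toxic (pays 49), dull display → palatable (pays 14).
Toxic: bright display gives 49 − 4 = 45; dull display gives 14 − 0 = 14. No deviation. ✓
Palatable: dull display gives 14 − 0 = 14; bright display gives 49 − 21 = 28. Would deviate. ✗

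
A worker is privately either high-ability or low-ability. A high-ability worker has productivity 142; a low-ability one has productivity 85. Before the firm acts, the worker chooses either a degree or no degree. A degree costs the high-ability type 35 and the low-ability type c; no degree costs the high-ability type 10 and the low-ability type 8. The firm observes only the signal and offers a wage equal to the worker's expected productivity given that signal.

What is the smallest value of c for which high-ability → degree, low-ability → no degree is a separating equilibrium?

65

Under separation: degree → high-ability (pays 142); no degree → low-ability (pays 85).
High-ability: 142 − 35 = 107 ≥ 85 − 10 = 75. Holds regardless of c. ✓
Low-ability: 85 − 8 ≥ 142 − c, so c ≥ 142 − 77 = 65.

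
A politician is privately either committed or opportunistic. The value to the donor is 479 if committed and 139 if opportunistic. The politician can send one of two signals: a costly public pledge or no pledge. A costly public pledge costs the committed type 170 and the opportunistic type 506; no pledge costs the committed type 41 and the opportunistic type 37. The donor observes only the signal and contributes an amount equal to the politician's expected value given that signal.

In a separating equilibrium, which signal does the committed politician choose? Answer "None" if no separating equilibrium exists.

Try committed → pledge, opportunistic → no pledge:
  If types separate, pledge earns payment 479 and no pledge earns 139.
  Committed: pledge gives 479 − 170 = 309; no pledge gives 139 − 41 = 98. No deviation. ✓
  Opportunistic: no pledge gives 139 − 37 = 102; pledge gives 479 − 506 = -27. No deviation. ✓
Both hold — the committed type sends pledge.

pledge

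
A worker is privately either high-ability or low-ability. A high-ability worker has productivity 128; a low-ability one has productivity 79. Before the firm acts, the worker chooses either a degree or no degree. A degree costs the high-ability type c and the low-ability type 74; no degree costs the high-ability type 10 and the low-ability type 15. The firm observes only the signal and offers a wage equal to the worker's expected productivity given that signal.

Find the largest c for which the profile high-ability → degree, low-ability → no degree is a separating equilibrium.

Under separation: degree → high-ability (pays 128); no degree → low-ability (pays 79).
Low-ability: 79 − 15 = 64 ≥ 128 − 74 = 54. Holds regardless of c. ✓
High-ability: 128 − c ≥ 79 − 10, so c ≤ 128 − 69 = 59.

59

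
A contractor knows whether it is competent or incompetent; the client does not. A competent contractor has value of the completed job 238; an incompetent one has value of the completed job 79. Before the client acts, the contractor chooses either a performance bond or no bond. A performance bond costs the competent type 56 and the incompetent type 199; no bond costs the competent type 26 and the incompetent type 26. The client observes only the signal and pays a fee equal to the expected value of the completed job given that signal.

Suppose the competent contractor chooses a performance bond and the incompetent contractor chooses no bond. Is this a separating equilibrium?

Yes

If types separate, bond earns payment 238 and no bond earns 79.
Competent: bond gives 238 − 56 = 182; no bond gives 79 − 26 = 53. No deviation. ✓
Incompetent: no bond gives 79 − 26 = 53; bond gives 238 − 199 = 39. No deviation. ✓
Neither type gains from mimicking the other.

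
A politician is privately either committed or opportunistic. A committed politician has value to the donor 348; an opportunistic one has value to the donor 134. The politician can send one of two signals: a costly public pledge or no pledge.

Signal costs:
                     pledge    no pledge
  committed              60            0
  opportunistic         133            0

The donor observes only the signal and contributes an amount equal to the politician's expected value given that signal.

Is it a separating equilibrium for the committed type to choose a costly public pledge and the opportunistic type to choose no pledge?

If types separate, pledge earns payment 348 and no pledge earns 134.
Committed: pledge gives 348 − 60 = 288; no pledge gives 134 − 0 = 134. No deviation. ✓
Opportunistic: no pledge gives 134 − 0 = 134; pledge gives 348 − 133 = 215. Would deviate. ✗

No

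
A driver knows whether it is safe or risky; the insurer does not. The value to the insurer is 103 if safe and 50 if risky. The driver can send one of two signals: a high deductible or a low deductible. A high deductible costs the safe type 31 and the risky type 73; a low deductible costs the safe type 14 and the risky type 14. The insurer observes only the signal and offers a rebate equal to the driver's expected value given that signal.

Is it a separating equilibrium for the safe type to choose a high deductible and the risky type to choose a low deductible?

If types separate, high deductible earns payment 103 and low deductible earns 50.
Safe: high deductible gives 103 − 31 = 72; low deductible gives 50 − 14 = 36. No deviation. ✓
Risky: low deductible gives 50 − 14 = 36; high deductible gives 103 − 73 = 30. No deviation. ✓
Neither type gains from mimicking the other.

Yes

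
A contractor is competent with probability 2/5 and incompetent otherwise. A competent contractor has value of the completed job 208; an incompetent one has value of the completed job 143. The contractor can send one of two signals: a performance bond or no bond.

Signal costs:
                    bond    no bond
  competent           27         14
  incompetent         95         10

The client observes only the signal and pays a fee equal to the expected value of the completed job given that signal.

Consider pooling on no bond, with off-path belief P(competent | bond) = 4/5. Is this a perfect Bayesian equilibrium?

On the equilibrium path (no bond) the client holds the prior 2/5 and pays 2/5·208 + 3/5·143 = 169. Off-path (bond) belief 4/5 gives 4/5·208 + 1/5·143 = 195.
Competent: no bond gives 169 − 14 = 155; bond gives 195 − 27 = 168. Deviates. ✗
Incompetent: no bond gives 169 − 10 = 159; bond gives 195 − 95 = 100. Stays. ✓

No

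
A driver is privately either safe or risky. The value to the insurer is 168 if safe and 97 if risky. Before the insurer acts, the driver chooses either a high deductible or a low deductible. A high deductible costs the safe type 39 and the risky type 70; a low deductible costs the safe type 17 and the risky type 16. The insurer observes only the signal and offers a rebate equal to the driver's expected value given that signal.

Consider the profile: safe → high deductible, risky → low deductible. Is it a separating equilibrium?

No

Under separation the insurer infers type exactly: high deductible → safe (pays 168), low deductible → risky (pays 97).
Safe: high deductible gives 168 − 39 = 129; low deductible gives 97 − 17 = 80. No deviation. ✓
Risky: low deductible gives 97 − 16 = 81; high deductible gives 168 − 70 = 98. Would deviate. ✗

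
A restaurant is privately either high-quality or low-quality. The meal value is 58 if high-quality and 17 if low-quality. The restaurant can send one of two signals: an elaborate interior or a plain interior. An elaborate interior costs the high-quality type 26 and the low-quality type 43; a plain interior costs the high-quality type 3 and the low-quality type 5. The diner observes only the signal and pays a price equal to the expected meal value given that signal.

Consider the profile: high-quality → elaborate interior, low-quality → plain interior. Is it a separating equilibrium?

If types separate, elaborate interior earns payment 58 and plain interior earns 17.
High-quality: elaborate interior gives 58 − 26 = 32; plain interior gives 17 − 3 = 14. No deviation. ✓
Low-quality: plain interior gives 17 − 5 = 12; elaborate interior gives 58 − 43 = 15. Would deviate. ✗

No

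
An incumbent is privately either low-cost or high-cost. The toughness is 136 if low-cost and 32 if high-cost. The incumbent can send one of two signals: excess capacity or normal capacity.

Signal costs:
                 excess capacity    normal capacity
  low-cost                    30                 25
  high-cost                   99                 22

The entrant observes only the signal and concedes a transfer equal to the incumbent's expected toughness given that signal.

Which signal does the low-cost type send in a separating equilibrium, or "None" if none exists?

Try low-cost → excess capacity, high-cost → normal capacity:
  If types separate, excess capacity earns payment 136 and normal capacity earns 32.
  Low-cost: excess capacity gives 136 − 30 = 106; normal capacity gives 32 − 25 = 7. No deviation. ✓
  High-cost: normal capacity gives 32 − 22 = 10; excess capacity gives 136 − 99 = 37. Would deviate. ✗
Try low-cost → normal capacity, high-cost → excess capacity:
  If types separate, normal capacity earns payment 136 and excess capacity earns 32.
  Low-cost: normal capacity gives 136 − 25 = 111; excess capacity gives 32 − 30 = 2. No deviation. ✓
  High-cost: excess capacity gives 32 − 99 = -67; normal capacity gives 136 − 22 = 114. Would deviate. ✗
Neither assignment is incentive-compatible.

None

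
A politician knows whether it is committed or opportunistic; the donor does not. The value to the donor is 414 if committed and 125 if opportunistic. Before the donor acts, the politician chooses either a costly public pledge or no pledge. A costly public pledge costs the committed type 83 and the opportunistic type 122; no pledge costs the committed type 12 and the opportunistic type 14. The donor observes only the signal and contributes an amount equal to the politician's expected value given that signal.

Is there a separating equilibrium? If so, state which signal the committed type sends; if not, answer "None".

Try committed → pledge, opportunistic → no pledge:
  If types separate, pledge earns payment 414 and no pledge earns 125.
  Committed: pledge gives 414 − 83 = 331; no pledge gives 125 − 12 = 113. No deviation. ✓
  Opportunistic: no pledge gives 125 − 14 = 111; pledge gives 414 − 122 = 292. Would deviate. ✗
Try committed → no pledge, opportunistic → pledge:
  If types separate, no pledge earns payment 414 and pledge earns 125.
  Committed: no pledge gives 414 − 12 = 402; pledge gives 125 − 83 = 42. No deviation. ✓
  Opportunistic: pledge gives 125 − 122 = 3; no pledge gives 414 − 14 = 400. Would deviate. ✗
Neither assignment is incentive-compatible.

None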